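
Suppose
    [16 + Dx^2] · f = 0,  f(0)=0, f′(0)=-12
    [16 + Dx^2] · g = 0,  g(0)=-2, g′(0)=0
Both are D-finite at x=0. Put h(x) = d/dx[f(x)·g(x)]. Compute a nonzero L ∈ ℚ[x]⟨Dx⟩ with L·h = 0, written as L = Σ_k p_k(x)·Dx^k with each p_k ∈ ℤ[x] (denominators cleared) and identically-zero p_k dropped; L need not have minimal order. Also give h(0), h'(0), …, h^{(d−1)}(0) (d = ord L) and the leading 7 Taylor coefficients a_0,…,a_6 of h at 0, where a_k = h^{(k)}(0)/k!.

L = 64 + Dx^2  (order 2).
h: a_k = 24, 0, -768, 0, 4096, 0, -131072/15, …
ICs: h(0) = 24, h′(0) = 0.

f: a_k = 0, -12, 0, 32, 0, -128/5, 0, …
g: a_k = -2, 0, 16, 0, -64/3, 0, 512/45, …
f·g: L₀ = L_f ⊗_s L_g, ord ≤ 2·2.
Derive L from L₀ (diff closure).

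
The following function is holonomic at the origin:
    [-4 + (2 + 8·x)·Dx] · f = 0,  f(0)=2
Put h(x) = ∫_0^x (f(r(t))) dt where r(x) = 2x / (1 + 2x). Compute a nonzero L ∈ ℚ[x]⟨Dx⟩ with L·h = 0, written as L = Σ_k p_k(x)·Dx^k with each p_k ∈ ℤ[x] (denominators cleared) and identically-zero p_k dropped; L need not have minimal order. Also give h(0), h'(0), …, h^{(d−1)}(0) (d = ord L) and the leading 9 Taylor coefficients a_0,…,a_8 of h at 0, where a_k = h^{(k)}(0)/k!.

L = -4·Dx + (1 + 12·x + 20·x^2)·Dx^2  (order 2).
h: a_k = 0, 2, 4, -32/3, 40, -192, 1088, -48128/7, 46784, …
ICs: h(0) = 0, h′(0) = 2.

f: a_k = 2, 4, -4, 8, -20, 56, -168, 528, -1716, …
L₀ from L_f via x↦r, Dx↦r'^{-1}Dx.
Integrate: L := L₀·Dx.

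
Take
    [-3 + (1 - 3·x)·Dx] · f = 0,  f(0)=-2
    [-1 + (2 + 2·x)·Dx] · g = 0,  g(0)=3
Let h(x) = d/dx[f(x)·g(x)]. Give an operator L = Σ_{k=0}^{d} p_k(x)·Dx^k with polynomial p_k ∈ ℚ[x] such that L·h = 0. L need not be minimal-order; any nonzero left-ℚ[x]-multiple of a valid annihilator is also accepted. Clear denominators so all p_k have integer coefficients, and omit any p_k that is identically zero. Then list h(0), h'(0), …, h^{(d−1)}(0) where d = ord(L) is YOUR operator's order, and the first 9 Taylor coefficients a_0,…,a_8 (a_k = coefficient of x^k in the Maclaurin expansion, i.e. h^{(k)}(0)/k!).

L = (83 + 126·x + 27·x^2) + (-14 + 22·x + 54·x^2 + 18·x^3)·Dx  (order 1).
h: a_k = -21, -249/2, -4491/8, -35913/16, -1077495/128, -7757775/256, -108609543/1024, -744749865/2048, -40216512015/32768, …
ICs: h(0) = -21.

f: a_k = -2, -6, -18, -54, -162, -486, -1458, -4374, -13122, …
g: a_k = 3, 3/2, -3/8, 3/16, -15/128, 21/256, -63/1024, 99/2048, -1287/32768, …
f·g: L₀ = L_f ⊗_s L_g, ord ≤ 1·1.
h=h₀': d/dx-closure on L₀ ⇒ L.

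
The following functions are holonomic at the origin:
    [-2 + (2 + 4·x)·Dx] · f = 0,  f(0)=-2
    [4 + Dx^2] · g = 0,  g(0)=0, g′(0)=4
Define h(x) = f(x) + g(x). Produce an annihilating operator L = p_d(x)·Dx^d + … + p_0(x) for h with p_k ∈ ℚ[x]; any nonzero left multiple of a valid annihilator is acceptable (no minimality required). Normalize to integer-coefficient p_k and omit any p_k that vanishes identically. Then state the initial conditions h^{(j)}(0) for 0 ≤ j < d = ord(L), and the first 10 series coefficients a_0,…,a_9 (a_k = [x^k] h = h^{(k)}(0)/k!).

f: a_k = -2, -2, 1, -1, 5/4, -7/4, 21/8, -33/8, 429/64, -715/64, …
g: a_k = 0, 4, 0, -8/3, 0, 8/15, 0, -16/315, 0, 8/2835, …
Weyl lclm of L_f,L_g ⇒ L₀ (ord ≤ 3).
L = (-28 - 64·x - 64·x^2) + (12 + 88·x + 192·x^2 + 128·x^3)·Dx + (-7 - 16·x - 16·x^2)·Dx^2 + (3 + 22·x + 48·x^2 + 32·x^3)·Dx^3  (order 3).
h: a_k = -2, 2, 1, -11/3, 5/4, -73/60, 21/8, -10523/2520, 429/64, -2026513/181440, …
ICs: h(0) = -2, h′(0) = 2, h′′(0) = 2.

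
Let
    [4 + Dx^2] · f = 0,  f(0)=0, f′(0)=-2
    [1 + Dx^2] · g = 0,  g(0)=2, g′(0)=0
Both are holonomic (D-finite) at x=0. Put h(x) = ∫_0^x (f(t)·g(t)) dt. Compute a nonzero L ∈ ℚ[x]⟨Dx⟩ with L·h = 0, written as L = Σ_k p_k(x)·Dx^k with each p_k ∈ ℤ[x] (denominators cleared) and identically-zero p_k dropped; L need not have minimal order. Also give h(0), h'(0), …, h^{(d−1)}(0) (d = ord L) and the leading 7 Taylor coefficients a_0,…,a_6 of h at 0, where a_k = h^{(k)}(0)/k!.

f: a_k = 0, -2, 0, 4/3, 0, -4/15, 0, …
g: a_k = 2, 0, -1, 0, 1/12, 0, -1/360, …
L₀ := L_f ⊗_s L_g (sym. prod.), ord ≤ 4.
∫: right-multiply L₀ by Dx.
L = 9·Dx + 10·Dx^3 + Dx^5  (order 5).
h: a_k = 0, 0, -2, 0, 7/6, 0, -61/180, …
ICs: h(0) = 0, h′(0) = 0, h′′(0) = -4, h′′′(0) = 0, h′′′′(0) = 28.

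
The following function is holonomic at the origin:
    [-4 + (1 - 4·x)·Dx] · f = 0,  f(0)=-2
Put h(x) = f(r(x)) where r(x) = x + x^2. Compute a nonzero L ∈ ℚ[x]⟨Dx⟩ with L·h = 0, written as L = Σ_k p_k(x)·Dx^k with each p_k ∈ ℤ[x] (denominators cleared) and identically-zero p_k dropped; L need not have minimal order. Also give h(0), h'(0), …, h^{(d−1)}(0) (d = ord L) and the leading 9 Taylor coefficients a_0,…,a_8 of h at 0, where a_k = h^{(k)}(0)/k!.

L = (4 + 8·x) + (-1 + 4·x + 4·x^2)·Dx  (order 1).
h: a_k = -2, -8, -40, -192, -928, -4480, -21632, -104448, -504320, …
ICs: h(0) = -2.

f: a_k = -2, -8, -32, -128, -512, -2048, -8192, -32768, -131072, …
f∘r: x↦r, Dx↦Dx/r' in L_f ⇒ L₀.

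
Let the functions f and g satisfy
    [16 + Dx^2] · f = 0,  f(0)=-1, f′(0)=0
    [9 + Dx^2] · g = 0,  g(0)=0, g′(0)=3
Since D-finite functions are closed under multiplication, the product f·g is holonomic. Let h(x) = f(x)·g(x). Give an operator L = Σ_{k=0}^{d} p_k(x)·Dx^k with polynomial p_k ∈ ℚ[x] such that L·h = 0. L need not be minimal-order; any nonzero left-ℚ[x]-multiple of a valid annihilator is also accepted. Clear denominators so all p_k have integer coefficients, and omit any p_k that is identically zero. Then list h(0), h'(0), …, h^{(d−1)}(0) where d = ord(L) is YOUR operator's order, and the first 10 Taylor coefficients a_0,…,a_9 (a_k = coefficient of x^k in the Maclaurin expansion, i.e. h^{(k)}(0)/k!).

f: a_k = -1, 0, 8, 0, -32/3, 0, 256/45, 0, -512/315, 0, …
g: a_k = 0, 3, 0, -9/2, 0, 81/40, 0, -243/560, 0, 243/4480, …
h₀=f·g: eliminate ⇒ L₀, order ≤ 2·2.
L = 49 + 50·Dx^2 + Dx^4  (order 4).
h: a_k = 0, -3, 0, 57/2, 0, -2801/40, 0, 137257/1680, 0, -747289/13440, …
ICs: h(0) = 0, h′(0) = -3, h′′(0) = 0, h′′′(0) = 171.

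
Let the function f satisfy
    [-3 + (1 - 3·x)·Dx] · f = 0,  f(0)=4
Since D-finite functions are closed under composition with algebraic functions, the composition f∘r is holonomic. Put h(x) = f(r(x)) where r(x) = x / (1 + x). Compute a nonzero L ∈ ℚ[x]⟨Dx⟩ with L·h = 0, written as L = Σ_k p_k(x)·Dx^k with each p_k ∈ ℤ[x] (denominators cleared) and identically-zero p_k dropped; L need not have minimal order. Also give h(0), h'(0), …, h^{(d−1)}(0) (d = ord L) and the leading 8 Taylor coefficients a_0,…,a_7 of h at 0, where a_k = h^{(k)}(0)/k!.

L = 3 + (-1 + x + 2·x^2)·Dx  (order 1).
h: a_k = 4, 12, 24, 48, 96, 192, 384, 768, …
ICs: h(0) = 4.

f: a_k = 4, 12, 36, 108, 324, 972, 2916, 8748, …
f∘r: x↦r, Dx↦Dx/r' in L_f ⇒ L₀.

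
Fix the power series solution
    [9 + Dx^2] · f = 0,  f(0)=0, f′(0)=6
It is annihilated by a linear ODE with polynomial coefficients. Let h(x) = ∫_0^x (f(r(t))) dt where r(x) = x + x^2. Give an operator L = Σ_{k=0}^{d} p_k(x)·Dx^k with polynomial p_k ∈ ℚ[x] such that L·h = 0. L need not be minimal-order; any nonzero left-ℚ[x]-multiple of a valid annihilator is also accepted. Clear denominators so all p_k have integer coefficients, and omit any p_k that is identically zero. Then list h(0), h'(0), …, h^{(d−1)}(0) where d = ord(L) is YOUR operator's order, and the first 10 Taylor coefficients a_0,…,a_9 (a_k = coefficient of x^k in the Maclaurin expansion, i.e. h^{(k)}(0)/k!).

L = (9 + 54·x + 108·x^2 + 72·x^3)·Dx - 2·Dx^2 + (1 + 2·x)·Dx^3  (order 3).
h: a_k = 0, 0, 3, 2, -9/4, -27/5, -153/40, 45/28, 11097/2240, 153/40, …
ICs: h(0) = 0, h′(0) = 0, h′′(0) = 6.

f: a_k = 0, 6, 0, -9, 0, 81/20, 0, -243/280, 0, 243/2240, …
Substitute x→r, Dx→(1/r')Dx; clear ⇒ L₀.
∫: right-multiply L₀ by Dx.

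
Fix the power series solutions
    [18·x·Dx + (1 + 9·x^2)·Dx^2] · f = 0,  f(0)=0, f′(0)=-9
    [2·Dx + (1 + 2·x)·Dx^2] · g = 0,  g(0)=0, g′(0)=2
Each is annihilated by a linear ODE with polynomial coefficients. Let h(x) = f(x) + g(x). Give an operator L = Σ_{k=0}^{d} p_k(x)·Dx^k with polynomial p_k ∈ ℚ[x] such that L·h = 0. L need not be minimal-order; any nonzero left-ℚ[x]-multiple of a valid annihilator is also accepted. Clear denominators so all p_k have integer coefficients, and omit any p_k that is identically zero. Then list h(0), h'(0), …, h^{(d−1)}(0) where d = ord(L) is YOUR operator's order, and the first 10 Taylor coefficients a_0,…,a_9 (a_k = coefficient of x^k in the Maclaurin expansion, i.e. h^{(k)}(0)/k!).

L = (-18 - 108·x + 486·x^2 + 324·x^3)·Dx + (-13 - 36·x + 135·x^2 + 972·x^3 + 648·x^4)·Dx^2 + (-1 + 7·x + 18·x^2 + 81·x^3 + 243·x^4 + 162·x^5)·Dx^3  (order 3).
h: a_k = 0, -7, -2, 89/3, -4, -697/5, -32/3, 6689/7, -32, -58537/9, …
ICs: h(0) = 0, h′(0) = -7, h′′(0) = -4.

f: a_k = 0, -9, 0, 27, 0, -729/5, 0, 6561/7, 0, -6561, …
g: a_k = 0, 2, -2, 8/3, -4, 32/5, -32/3, 128/7, -32, 512/9, …
h₀=f+g: left-lcm gives L₀, ord ≤ 4.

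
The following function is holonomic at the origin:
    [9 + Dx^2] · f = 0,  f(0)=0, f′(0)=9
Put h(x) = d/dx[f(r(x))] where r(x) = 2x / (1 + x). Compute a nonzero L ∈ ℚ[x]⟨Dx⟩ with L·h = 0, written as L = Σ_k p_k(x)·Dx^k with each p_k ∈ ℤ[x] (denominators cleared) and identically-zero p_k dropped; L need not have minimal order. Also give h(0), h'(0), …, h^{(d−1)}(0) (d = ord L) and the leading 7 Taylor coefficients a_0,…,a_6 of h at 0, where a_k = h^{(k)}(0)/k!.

L = (42 + 12·x + 6·x^2) + (6 + 18·x + 18·x^2 + 6·x^3)·Dx + (1 + 4·x + 6·x^2 + 4·x^3 + x^4)·Dx^2  (order 2).
h: a_k = 18, -36, -270, 1224, -2178, 540, 40158/5, …
ICs: h(0) = 18, h′(0) = -36.

f: a_k = 0, 9, 0, -27/2, 0, 243/40, 0, …
L₀ from L_f via x↦r, Dx↦r'^{-1}Dx.
h₀' ⇒ L via d/dx closure of L₀.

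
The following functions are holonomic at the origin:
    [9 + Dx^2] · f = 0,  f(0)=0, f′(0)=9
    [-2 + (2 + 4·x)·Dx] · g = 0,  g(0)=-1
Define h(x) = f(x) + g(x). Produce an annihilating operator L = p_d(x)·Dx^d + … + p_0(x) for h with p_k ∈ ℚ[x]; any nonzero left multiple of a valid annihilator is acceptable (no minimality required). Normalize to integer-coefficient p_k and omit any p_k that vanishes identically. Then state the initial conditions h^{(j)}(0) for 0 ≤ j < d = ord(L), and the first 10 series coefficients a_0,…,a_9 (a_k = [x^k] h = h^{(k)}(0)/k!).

f: a_k = 0, 9, 0, -27/2, 0, 243/40, 0, -729/560, 0, 729/4480, …
g: a_k = -1, -1, 1/2, -1/2, 5/8, -7/8, 21/16, -33/16, 429/128, -715/128, …
f+g: L₀ = lclm(L_f,L_g), ord ≤ 2+1.
L = (-54 - 162·x - 162·x^2) + (36 + 234·x + 486·x^2 + 324·x^3)·Dx + (-6 - 18·x - 18·x^2)·Dx^2 + (4 + 26·x + 54·x^2 + 36·x^3)·Dx^3  (order 3).
h: a_k = -1, 8, 1/2, -14, 5/8, 26/5, 21/16, -471/140, 429/128, -3037/560, …
ICs: h(0) = -1, h′(0) = 8, h′′(0) = 1.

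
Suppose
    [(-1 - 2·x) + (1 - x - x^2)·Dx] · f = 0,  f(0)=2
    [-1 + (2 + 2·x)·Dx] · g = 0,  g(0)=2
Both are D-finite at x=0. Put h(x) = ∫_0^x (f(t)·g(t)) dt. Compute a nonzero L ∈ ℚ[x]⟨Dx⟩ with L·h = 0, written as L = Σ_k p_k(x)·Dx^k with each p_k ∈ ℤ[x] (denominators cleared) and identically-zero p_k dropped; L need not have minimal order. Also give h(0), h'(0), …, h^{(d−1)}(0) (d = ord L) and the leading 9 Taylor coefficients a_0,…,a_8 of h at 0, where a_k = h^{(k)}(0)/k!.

f: a_k = 2, 2, 4, 6, 10, 16, 26, 42, 68, …
g: a_k = 2, 1, -1/4, 1/8, -5/64, 7/128, -21/512, 33/1024, -429/16384, …
h₀=f·g: eliminate ⇒ L₀, order ≤ 1·1.
∫: right-multiply L₀ by Dx.
L = (3 + 5·x + 3·x^2)·Dx + (-2 + 4·x^2 + 2·x^3)·Dx^2  (order 2).
h: a_k = 0, 4, 3, 19/6, 63/16, 803/160, 2621/384, 16887/1792, 54775/4096, …
ICs: h(0) = 0, h′(0) = 4.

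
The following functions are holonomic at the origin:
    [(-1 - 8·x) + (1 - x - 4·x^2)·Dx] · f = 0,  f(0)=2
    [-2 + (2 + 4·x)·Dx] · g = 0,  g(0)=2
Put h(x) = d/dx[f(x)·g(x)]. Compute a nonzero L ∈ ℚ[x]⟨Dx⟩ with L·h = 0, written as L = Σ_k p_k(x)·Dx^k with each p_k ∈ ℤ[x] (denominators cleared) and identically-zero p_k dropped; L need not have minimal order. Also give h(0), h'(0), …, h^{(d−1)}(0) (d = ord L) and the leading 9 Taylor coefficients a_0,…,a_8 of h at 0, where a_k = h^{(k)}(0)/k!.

L = (11 + 84·x + 243·x^2 + 360·x^3 + 240·x^4) + (-2 - 11·x - 9·x^2 + 58·x^3 + 144·x^4 + 96·x^5)·Dx  (order 1).
h: a_k = 8, 44, 168, 566, 1845, 11157/2, 16898, 195827/4, 2274903/16, …
ICs: h(0) = 8.

f: a_k = 2, 2, 10, 18, 58, 130, 362, 882, 2330, …
g: a_k = 2, 2, -1, 1, -5/4, 7/4, -21/8, 33/8, -429/64, …
L₀ := L_f ⊗_s L_g (sym. prod.), ord ≤ 1.
Differentiate: ansatz ord ≤ ord L₀ ⇒ L.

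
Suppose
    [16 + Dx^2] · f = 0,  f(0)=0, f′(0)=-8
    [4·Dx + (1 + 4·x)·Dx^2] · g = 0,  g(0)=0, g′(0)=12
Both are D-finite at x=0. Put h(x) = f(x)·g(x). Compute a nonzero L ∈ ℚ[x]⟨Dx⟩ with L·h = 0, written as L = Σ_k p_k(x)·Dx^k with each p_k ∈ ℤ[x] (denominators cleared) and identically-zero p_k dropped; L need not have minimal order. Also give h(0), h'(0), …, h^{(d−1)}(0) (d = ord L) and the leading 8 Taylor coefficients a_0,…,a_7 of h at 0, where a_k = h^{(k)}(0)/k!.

f: a_k = 0, -8, 0, 64/3, 0, -256/15, 0, 2048/315, …
g: a_k = 0, 12, -24, 64, -192, 3072/5, -2048, 49152/7, …
f·g: L₀ = L_f ⊗_s L_g, ord ≤ 2·2.
L = (-768 + 6144·x + 77824·x^2 + 262144·x^3 + 262144·x^4) + (256 + 5120·x + 24576·x^2 + 32768·x^3)·Dx + (1280·x + 10752·x^2 + 32768·x^3 + 32768·x^4)·Dx^2 + (16 + 320·x + 1536·x^2 + 2048·x^3)·Dx^3 + (3 + 56·x + 368·x^2 + 1024·x^3 + 1024·x^4)·Dx^4  (order 4).
h: a_k = 0, 0, -96, 192, -256, 1024, -11264/3, 63488/5, …
ICs: h(0) = 0, h′(0) = 0, h′′(0) = -192, h′′′(0) = 1152.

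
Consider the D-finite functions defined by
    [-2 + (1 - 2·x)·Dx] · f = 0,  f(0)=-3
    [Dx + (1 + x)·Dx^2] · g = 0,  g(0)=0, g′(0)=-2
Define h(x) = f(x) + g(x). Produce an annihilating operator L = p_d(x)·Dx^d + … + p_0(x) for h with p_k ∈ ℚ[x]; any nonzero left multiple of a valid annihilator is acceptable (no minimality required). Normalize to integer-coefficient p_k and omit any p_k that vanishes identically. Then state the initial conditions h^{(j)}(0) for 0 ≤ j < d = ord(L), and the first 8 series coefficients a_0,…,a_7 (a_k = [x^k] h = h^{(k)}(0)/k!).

L = (32 + 8·x)·Dx + (22 + 56·x + 16·x^2)·Dx^2 + (-5 + 3·x + 12·x^2 + 4·x^3)·Dx^3  (order 3).
h: a_k = -3, -8, -11, -74/3, -95/2, -482/5, -575/3, -2690/7, …
ICs: h(0) = -3, h′(0) = -8, h′′(0) = -22.

f: a_k = -3, -6, -12, -24, -48, -96, -192, -384, …
g: a_k = 0, -2, 1, -2/3, 1/2, -2/5, 1/3, -2/7, …
Sum ⇒ L₀ = lclm(L_f,L_g) in ℚ(x)⟨Dx⟩.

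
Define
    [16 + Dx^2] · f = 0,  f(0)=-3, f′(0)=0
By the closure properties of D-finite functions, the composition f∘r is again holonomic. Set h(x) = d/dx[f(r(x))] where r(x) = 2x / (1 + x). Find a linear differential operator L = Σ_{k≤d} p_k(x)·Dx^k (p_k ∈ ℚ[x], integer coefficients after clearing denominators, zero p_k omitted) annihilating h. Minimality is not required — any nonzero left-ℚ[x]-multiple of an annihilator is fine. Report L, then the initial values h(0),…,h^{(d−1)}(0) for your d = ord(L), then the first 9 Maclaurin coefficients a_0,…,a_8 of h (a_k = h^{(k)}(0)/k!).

L = (70 + 12·x + 6·x^2) + (6 + 18·x + 18·x^2 + 6·x^3)·Dx + (1 + 4·x + 6·x^2 + 4·x^3 + x^4)·Dx^2  (order 2).
h: a_k = 0, 192, -576, -896, 8320, -106432/5, 108864/5, 3730688/105, -7332096/35, …
ICs: h(0) = 0, h′(0) = 192.

f: a_k = -3, 0, 24, 0, -32, 0, 256/15, 0, -512/105, …
Change of var in L_f (x↦r) gives L₀.
Differentiate: ansatz ord ≤ ord L₀ ⇒ L.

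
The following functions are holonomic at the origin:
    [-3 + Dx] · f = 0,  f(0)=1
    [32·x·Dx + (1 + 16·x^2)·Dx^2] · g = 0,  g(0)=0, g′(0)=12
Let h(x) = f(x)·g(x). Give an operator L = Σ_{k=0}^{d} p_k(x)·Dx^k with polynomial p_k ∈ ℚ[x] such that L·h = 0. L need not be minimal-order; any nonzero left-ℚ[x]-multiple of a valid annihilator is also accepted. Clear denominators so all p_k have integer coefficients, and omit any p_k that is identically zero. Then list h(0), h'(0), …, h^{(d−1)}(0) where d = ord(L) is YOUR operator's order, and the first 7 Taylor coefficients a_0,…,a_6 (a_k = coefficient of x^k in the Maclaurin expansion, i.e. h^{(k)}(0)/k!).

L = (9 - 96·x + 144·x^2) + (-6 + 32·x - 96·x^2)·Dx + (1 + 16·x^2)·Dx^2  (order 2).
h: a_k = 0, 12, 36, -10, -138, 3669/10, 3159/2, …
ICs: h(0) = 0, h′(0) = 12.

f: a_k = 1, 3, 9/2, 9/2, 27/8, 81/40, 81/80, …
g: a_k = 0, 12, 0, -64, 0, 3072/5, 0, …
L₀ := L_f ⊗_s L_g (sym. prod.), ord ≤ 2.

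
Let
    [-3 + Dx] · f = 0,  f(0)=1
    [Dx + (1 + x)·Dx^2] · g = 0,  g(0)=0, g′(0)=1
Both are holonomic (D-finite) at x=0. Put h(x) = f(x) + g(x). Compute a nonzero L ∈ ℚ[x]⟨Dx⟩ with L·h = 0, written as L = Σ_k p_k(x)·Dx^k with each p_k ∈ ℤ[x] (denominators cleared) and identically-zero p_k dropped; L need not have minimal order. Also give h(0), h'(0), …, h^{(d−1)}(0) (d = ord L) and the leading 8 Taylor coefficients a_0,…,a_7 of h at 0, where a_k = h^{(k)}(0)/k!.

f: a_k = 1, 3, 9/2, 9/2, 27/8, 81/40, 81/80, 243/560, …
g: a_k = 0, 1, -1/2, 1/3, -1/4, 1/5, -1/6, 1/7, …
L₀ := lclm(L_f,L_g); ord L₀ ≤ 1+2.
L = (-15 - 9·x)·Dx + (-7 - 18·x - 9·x^2)·Dx^2 + (4 + 7·x + 3·x^2)·Dx^3  (order 3).
h: a_k = 1, 4, 4, 29/6, 25/8, 89/40, 203/240, 323/560, …
ICs: h(0) = 1, h′(0) = 4, h′′(0) = 8.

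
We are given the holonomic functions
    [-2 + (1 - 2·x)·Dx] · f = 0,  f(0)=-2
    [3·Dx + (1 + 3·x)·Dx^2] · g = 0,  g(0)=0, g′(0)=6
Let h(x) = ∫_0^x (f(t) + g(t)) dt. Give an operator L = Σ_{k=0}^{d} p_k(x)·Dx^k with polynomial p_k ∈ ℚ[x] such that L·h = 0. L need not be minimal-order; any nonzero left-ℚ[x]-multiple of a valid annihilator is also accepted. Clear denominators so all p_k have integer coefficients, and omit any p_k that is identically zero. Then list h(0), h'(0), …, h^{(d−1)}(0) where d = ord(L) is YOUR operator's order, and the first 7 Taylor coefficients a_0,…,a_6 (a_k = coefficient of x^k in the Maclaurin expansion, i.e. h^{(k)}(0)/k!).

L = (144 + 72·x)·Dx^2 + (6 + 216·x + 144·x^2)·Dx^3 + (-7 - 13·x + 36·x^2 + 36·x^3)·Dx^4  (order 4).
h: a_k = 0, -2, 1, -17/3, 1/2, -29/2, 83/15, …
ICs: h(0) = 0, h′(0) = -2, h′′(0) = 2, h′′′(0) = -34.

f: a_k = -2, -4, -8, -16, -32, -64, -128, …
g: a_k = 0, 6, -9, 18, -81/2, 486/5, -243, …
L₀ := lclm(L_f,L_g); ord L₀ ≤ 1+2.
h=∫₀ˣh₀: take L = L₀·Dx.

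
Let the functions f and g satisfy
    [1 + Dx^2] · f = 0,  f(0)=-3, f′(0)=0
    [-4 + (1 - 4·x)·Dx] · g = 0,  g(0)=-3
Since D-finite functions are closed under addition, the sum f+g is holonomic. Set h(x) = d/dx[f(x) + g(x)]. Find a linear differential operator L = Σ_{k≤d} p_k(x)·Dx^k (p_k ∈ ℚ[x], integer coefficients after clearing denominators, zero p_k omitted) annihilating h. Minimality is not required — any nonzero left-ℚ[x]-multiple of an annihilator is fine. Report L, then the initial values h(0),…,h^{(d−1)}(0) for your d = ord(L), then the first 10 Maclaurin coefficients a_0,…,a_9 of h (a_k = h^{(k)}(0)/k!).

f: a_k = -3, 0, 3/2, 0, -1/8, 0, 1/240, 0, -1/13440, 0, …
g: a_k = -3, -12, -48, -192, -768, -3072, -12288, -49152, -196608, -786432, …
L₀ := lclm(L_f,L_g); ord L₀ ≤ 2+1.
h₀' ⇒ L via d/dx closure of L₀.
L = (1544 - 64·x + 128·x^2) + (-97 + 396·x - 48·x^2 + 64·x^3)·Dx + (1544 - 64·x + 128·x^2)·Dx^2 + (-97 + 396·x - 48·x^2 + 64·x^3)·Dx^3  (order 3).
h: a_k = -12, -93, -576, -6145/2, -15360, -2949119/40, -344064, -2642411521/1680, -7077888, -3805072588799/120960, …
ICs: h(0) = -12, h′(0) = -93, h′′(0) = -1152.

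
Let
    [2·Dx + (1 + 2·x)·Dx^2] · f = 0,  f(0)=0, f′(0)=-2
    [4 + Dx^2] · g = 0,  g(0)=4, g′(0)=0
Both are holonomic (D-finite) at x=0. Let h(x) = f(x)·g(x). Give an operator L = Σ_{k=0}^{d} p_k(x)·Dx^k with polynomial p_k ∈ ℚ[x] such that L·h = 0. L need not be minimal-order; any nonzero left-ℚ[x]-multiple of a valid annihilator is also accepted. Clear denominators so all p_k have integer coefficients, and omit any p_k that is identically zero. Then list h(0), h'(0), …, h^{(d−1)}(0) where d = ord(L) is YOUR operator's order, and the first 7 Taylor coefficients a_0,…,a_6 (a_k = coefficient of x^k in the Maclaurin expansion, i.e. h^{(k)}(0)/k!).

L = (-48 + 192·x + 1216·x^2 + 2048·x^3 + 1024·x^4) + (32 + 320·x + 768·x^2 + 512·x^3)·Dx + (160·x + 672·x^2 + 1024·x^3 + 512·x^4)·Dx^2 + (8 + 80·x + 192·x^2 + 128·x^3)·Dx^3 + (3 + 28·x + 92·x^2 + 128·x^3 + 64·x^4)·Dx^4  (order 4).
h: a_k = 0, -8, 8, 16/3, 0, -48/5, 16, …
ICs: h(0) = 0, h′(0) = -8, h′′(0) = 16, h′′′(0) = 32.

f: a_k = 0, -2, 2, -8/3, 4, -32/5, 32/3, …
g: a_k = 4, 0, -8, 0, 8/3, 0, -16/45, …
L₀ := L_f ⊗_s L_g (sym. prod.), ord ≤ 4.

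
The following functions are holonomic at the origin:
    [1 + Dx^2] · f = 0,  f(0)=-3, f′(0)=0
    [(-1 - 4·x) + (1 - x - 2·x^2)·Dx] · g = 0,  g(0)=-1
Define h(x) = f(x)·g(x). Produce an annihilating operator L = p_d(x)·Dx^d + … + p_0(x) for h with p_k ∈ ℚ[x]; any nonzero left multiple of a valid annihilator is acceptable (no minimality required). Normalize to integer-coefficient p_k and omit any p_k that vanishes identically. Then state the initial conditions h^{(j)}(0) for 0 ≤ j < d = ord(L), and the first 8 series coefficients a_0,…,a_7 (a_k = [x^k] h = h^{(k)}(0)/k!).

f: a_k = -3, 0, 3/2, 0, -1/8, 0, 1/240, 0, …
g: a_k = -1, -1, -3, -5, -11, -21, -43, -85, …
h₀=f·g: eliminate ⇒ L₀, order ≤ 2·1.
L = (3 + x + 2·x^2) + (2 + 8·x)·Dx + (-1 + x + 2·x^2)·Dx^2  (order 2).
h: a_k = 3, 3, 15/2, 27/2, 229/8, 445/8, 27089/240, 53789/240, …
ICs: h(0) = 3, h′(0) = 3.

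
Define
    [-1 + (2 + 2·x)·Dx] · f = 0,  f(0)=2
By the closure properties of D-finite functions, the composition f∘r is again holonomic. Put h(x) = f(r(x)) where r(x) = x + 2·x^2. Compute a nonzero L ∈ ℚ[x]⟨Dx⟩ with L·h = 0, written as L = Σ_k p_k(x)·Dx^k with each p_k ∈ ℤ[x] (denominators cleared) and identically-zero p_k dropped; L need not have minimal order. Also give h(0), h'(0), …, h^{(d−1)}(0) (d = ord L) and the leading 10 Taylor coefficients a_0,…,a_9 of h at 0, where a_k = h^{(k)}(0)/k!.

L = (-1 - 4·x) + (2 + 2·x + 4·x^2)·Dx  (order 1).
h: a_k = 2, 1, 7/4, -7/8, -21/64, 119/128, -189/512, -791/1024, 17843/16384, 4011/32768, …
ICs: h(0) = 2.

f: a_k = 2, 1, -1/4, 1/8, -5/64, 7/128, -21/512, 33/1024, -429/16384, 715/32768, …
Change of var in L_f (x↦r) gives L₀.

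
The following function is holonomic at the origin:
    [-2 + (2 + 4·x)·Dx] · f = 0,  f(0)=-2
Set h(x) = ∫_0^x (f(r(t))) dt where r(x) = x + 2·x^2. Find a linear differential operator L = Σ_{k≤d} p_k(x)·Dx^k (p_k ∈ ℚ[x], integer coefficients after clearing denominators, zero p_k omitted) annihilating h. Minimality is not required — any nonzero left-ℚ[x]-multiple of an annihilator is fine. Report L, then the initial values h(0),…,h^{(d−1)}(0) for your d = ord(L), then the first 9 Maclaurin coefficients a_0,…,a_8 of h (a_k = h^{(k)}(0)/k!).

L = (-1 - 4·x)·Dx + (1 + 2·x + 4·x^2)·Dx^2  (order 2).
h: a_k = 0, -2, -1, -1, 3/4, -3/20, -5/8, 57/56, -21/64, …
ICs: h(0) = 0, h′(0) = -2.

f: a_k = -2, -2, 1, -1, 5/4, -7/4, 21/8, -33/8, 429/64, …
Substitute x→r, Dx→(1/r')Dx; clear ⇒ L₀.
h=∫h₀ ⇒ L = L₀·Dx.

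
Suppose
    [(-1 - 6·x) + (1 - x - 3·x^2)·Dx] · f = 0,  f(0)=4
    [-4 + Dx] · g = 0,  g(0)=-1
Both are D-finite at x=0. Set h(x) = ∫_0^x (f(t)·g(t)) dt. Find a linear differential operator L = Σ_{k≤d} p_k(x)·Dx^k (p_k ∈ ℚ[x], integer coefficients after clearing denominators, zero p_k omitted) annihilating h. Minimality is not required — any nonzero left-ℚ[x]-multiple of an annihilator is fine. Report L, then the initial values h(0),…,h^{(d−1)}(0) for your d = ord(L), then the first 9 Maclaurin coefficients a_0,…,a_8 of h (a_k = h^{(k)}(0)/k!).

L = (5 + 2·x - 12·x^2)·Dx + (-1 + x + 3·x^2)·Dx^2  (order 2).
h: a_k = 0, -4, -10, -64/3, -125/3, -1204/15, -7016/45, -2780/9, -392303/630, …
ICs: h(0) = 0, h′(0) = -4.

f: a_k = 4, 4, 16, 28, 76, 160, 388, 868, 2032, …
g: a_k = -1, -4, -8, -32/3, -32/3, -128/15, -256/45, -1024/315, -512/315, …
Product ⇒ symmetric product L₀, ord ≤ 1.
h=∫₀ˣh₀: take L = L₀·Dx.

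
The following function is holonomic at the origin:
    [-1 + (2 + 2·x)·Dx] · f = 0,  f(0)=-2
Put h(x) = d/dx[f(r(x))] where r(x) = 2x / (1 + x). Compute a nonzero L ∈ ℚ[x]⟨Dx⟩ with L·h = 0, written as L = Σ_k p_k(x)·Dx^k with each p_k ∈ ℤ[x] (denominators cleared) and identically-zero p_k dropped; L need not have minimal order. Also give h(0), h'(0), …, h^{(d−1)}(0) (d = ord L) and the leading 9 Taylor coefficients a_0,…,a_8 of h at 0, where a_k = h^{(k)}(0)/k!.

f: a_k = -2, -1, 1/4, -1/8, 5/64, -7/128, 21/512, -33/1024, 429/16384, …
f∘r: x↦r, Dx↦Dx/r' in L_f ⇒ L₀.
h₀' ⇒ L via d/dx closure of L₀.
L = (-3 - 6·x) + (-1 - 4·x - 3·x^2)·Dx  (order 1).
h: a_k = -2, 6, -15, 37, -375/4, 981/4, -5271/8, 14445/8, -321291/64, …
ICs: h(0) = -2.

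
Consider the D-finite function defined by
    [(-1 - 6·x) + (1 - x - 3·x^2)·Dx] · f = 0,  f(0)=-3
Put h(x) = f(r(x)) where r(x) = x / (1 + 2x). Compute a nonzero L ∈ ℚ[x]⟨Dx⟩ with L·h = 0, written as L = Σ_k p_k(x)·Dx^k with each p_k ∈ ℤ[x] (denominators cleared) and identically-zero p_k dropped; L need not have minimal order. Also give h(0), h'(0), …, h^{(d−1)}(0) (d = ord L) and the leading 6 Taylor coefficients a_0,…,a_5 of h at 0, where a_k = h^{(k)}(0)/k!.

f: a_k = -3, -3, -12, -21, -57, -120, …
L₀ from L_f via x↦r, Dx↦r'^{-1}Dx.
L = (1 + 8·x) + (-1 - 5·x - 5·x^2 + 2·x^3)·Dx  (order 1).
h: a_k = -3, -3, -6, 15, -51, 168, …
ICs: h(0) = -3.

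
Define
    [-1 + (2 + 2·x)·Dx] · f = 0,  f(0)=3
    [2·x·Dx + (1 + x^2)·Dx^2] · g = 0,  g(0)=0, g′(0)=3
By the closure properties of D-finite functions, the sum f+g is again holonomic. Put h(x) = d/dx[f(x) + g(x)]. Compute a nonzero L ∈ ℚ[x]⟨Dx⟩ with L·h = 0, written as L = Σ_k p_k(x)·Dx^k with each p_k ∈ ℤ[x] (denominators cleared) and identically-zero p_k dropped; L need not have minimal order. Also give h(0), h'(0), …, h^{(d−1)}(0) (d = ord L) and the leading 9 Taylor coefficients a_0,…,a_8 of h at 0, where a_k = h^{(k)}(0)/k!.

L = (-4 - 10·x + 12·x^2 + 6·x^3) + (-11 - 16·x + 10·x^2 + 48·x^3 + 21·x^4)·Dx + (-2 + 6·x + 12·x^2 + 12·x^3 + 14·x^4 + 6·x^5)·Dx^2  (order 2).
h: a_k = 9/2, -3/4, -39/16, -15/32, 873/256, -189/512, -5451/2048, -1287/4096, 215913/65536, …
ICs: h(0) = 9/2, h′(0) = -3/4.

f: a_k = 3, 3/2, -3/8, 3/16, -15/128, 21/256, -63/1024, 99/2048, -1287/32768, …
g: a_k = 0, 3, 0, -1, 0, 3/5, 0, -3/7, 0, …
h₀=f+g: left-lcm gives L₀, ord ≤ 3.
h₀' ⇒ L via d/dx closure of L₀.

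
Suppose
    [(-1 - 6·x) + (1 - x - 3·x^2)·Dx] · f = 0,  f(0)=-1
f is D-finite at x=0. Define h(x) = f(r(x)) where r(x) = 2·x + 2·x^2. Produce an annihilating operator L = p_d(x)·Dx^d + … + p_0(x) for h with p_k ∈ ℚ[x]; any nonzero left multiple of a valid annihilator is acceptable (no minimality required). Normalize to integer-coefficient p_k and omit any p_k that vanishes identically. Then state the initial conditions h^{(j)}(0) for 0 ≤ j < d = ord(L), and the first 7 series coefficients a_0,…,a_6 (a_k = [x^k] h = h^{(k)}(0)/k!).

f: a_k = -1, -1, -4, -7, -19, -40, -97, …
h₀=f(r): pull back L_f along r ⇒ L₀.
L = (2 + 28·x + 72·x^2 + 48·x^3) + (-1 + 2·x + 14·x^2 + 24·x^3 + 12·x^4)·Dx  (order 1).
h: a_k = -1, -2, -18, -88, -488, -2664, -14488, …
ICs: h(0) = -1.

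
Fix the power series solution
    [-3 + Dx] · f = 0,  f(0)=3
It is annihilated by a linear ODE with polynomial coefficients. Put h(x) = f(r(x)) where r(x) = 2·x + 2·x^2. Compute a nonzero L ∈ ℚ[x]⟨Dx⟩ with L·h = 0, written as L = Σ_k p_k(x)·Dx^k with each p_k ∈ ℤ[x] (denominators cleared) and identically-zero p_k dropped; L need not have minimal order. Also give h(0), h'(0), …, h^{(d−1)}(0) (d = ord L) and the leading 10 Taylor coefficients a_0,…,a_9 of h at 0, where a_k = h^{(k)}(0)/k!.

f: a_k = 3, 9, 27/2, 27/2, 81/8, 243/40, 243/80, 729/560, 2187/4480, 729/4480, …
h₀=f(r): pull back L_f along r ⇒ L₀.
L = (-6 - 12·x) + Dx  (order 1).
h: a_k = 3, 18, 72, 216, 540, 5832/5, 11232/5, 137376/35, 220968/35, 66096/7, …
ICs: h(0) = 3.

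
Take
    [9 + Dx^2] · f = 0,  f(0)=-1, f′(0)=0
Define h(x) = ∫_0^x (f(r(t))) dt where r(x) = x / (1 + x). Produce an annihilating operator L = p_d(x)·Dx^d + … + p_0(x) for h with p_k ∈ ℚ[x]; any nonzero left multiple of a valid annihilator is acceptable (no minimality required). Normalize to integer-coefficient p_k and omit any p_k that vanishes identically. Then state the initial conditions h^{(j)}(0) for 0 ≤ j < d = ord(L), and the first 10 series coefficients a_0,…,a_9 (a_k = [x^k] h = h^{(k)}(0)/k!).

L = 9·Dx + (2 + 6·x + 6·x^2 + 2·x^3)·Dx^2 + (1 + 4·x + 6·x^2 + 4·x^3 + x^4)·Dx^3  (order 3).
h: a_k = 0, -1, 0, 3/2, -9/4, 81/40, -3/4, -117/80, 1377/320, -32617/4480, …
ICs: h(0) = 0, h′(0) = -1, h′′(0) = 0.

f: a_k = -1, 0, 9/2, 0, -27/8, 0, 81/80, 0, -729/4480, 0, …
Substitute x→r, Dx→(1/r')Dx; clear ⇒ L₀.
h=∫₀ˣh₀: take L = L₀·Dx.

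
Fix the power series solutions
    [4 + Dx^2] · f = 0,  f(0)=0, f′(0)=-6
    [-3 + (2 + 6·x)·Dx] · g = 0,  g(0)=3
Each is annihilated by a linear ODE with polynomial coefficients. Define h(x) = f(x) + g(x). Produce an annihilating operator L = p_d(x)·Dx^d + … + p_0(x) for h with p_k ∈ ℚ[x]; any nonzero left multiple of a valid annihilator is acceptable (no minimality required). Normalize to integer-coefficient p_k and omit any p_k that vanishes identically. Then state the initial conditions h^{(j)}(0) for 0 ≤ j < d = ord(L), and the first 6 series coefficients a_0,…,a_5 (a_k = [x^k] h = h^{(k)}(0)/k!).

L = (-516 - 1152·x - 1728·x^2) + (56 + 936·x + 3456·x^2 + 3456·x^3)·Dx + (-129 - 288·x - 432·x^2)·Dx^2 + (14 + 234·x + 864·x^2 + 864·x^3)·Dx^3  (order 3).
h: a_k = 3, -3/2, -27/8, 145/16, -1215/128, 24491/1280, …
ICs: h(0) = 3, h′(0) = -3/2, h′′(0) = -27/4.

f: a_k = 0, -6, 0, 4, 0, -4/5, …
g: a_k = 3, 9/2, -27/8, 81/16, -1215/128, 5103/256, …
Sum ⇒ L₀ = lclm(L_f,L_g) in ℚ(x)⟨Dx⟩.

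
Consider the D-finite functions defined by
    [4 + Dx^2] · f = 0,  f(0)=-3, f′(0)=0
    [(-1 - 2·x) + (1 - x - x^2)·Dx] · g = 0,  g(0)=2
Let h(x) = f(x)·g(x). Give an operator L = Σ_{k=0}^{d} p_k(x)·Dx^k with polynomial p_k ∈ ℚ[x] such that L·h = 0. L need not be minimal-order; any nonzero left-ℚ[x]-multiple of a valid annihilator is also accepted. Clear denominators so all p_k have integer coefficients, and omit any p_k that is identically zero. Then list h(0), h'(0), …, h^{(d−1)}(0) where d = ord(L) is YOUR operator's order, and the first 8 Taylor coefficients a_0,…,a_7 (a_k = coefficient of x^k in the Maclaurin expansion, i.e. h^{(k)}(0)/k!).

L = (-2 + 4·x + 4·x^2) + (2 + 4·x)·Dx + (-1 + x + x^2)·Dx^2  (order 2).
h: a_k = -6, -6, 0, -6, -10, -16, -382/15, -622/15, …
ICs: h(0) = -6, h′(0) = -6.

f: a_k = -3, 0, 6, 0, -2, 0, 4/15, 0, …
g: a_k = 2, 2, 4, 6, 10, 16, 26, 42, …
L₀ := L_f ⊗_s L_g (sym. prod.), ord ≤ 2.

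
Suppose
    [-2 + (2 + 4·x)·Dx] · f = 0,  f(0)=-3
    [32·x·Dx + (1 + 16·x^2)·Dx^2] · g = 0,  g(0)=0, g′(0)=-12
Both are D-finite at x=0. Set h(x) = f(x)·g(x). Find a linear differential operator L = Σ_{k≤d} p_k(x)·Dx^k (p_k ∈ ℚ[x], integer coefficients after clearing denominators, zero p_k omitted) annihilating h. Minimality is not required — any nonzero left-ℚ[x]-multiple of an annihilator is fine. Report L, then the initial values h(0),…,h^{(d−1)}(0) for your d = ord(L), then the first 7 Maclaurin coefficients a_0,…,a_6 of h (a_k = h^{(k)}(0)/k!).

L = (3 - 32·x - 16·x^2) + (-2 + 28·x + 96·x^2 + 64·x^3)·Dx + (1 + 4·x + 20·x^2 + 64·x^3 + 64·x^4)·Dx^2  (order 2).
h: a_k = 0, 36, 36, -210, -174, 19167/10, 17787/10, …
ICs: h(0) = 0, h′(0) = 36.

f: a_k = -3, -3, 3/2, -3/2, 15/8, -21/8, 63/16, …
g: a_k = 0, -12, 0, 64, 0, -3072/5, 0, …
Product ⇒ symmetric product L₀, ord ≤ 2.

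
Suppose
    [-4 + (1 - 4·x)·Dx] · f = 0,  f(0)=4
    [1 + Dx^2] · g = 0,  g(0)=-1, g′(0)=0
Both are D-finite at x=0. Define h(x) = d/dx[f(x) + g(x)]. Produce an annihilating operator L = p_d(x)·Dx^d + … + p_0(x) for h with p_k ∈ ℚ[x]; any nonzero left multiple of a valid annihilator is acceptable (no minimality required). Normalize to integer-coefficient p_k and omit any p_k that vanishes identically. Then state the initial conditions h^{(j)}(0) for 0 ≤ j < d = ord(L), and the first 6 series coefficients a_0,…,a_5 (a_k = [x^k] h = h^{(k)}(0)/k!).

L = (1544 - 64·x + 128·x^2) + (-97 + 396·x - 48·x^2 + 64·x^3)·Dx + (1544 - 64·x + 128·x^2)·Dx^2 + (-97 + 396·x - 48·x^2 + 64·x^3)·Dx^3  (order 3).
h: a_k = 16, 129, 768, 24575/6, 20480, 11796481/120, …
ICs: h(0) = 16, h′(0) = 129, h′′(0) = 1536.

f: a_k = 4, 16, 64, 256, 1024, 4096, …
g: a_k = -1, 0, 1/2, 0, -1/24, 0, …
Weyl lclm of L_f,L_g ⇒ L₀ (ord ≤ 3).
Derive L from L₀ (diff closure).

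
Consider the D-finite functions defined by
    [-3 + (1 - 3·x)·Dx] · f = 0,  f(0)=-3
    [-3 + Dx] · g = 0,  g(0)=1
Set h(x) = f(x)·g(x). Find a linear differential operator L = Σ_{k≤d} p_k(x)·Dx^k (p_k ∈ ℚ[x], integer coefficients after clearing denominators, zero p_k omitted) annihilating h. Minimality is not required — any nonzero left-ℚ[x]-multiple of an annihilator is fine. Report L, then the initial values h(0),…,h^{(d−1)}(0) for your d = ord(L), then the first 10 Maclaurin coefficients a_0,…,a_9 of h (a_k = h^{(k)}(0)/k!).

f: a_k = -3, -9, -27, -81, -243, -729, -2187, -6561, -19683, -59049, …
g: a_k = 1, 3, 9/2, 9/2, 27/8, 81/40, 81/80, 243/560, 729/4480, 243/4480, …
L₀ := L_f ⊗_s L_g (sym. prod.), ord ≤ 1.
L = (6 - 9·x) + (-1 + 3·x)·Dx  (order 1).
h: a_k = -3, -18, -135/2, -216, -5265/8, -39609/20, -475551/80, -499365/28, -239697387/4480, -71909289/448, …
ICs: h(0) = -3.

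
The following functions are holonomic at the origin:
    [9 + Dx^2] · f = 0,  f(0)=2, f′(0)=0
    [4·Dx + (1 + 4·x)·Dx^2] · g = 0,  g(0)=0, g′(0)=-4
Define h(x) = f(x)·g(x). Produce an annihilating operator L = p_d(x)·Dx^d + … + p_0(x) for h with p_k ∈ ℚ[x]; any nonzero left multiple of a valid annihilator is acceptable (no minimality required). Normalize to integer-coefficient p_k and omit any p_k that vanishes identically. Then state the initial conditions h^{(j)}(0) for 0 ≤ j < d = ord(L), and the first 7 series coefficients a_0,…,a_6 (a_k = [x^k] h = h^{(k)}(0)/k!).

f: a_k = 2, 0, -9, 0, 27/4, 0, -81/40, …
g: a_k = 0, -4, 8, -64/3, 64, -1024/5, 2048/3, …
Sym-product of L_f,L_g gives L₀ (≤ ord 4).
L = (-2043 - 1296·x + 44064·x^2 + 186624·x^3 + 186624·x^4) + (72 + 5472·x + 31104·x^2 + 41472·x^3)·Dx + (-182 + 864·x + 12096·x^2 + 41472·x^3 + 41472·x^4)·Dx^2 + (8 + 608·x + 3456·x^2 + 4608·x^3)·Dx^3 + (5 + 112·x + 800·x^2 + 2304·x^3 + 2304·x^4)·Dx^4  (order 4).
h: a_k = 0, -8, 16, -20/3, 56, -1223/5, 2530/3, …
ICs: h(0) = 0, h′(0) = -8, h′′(0) = 32, h′′′(0) = -40.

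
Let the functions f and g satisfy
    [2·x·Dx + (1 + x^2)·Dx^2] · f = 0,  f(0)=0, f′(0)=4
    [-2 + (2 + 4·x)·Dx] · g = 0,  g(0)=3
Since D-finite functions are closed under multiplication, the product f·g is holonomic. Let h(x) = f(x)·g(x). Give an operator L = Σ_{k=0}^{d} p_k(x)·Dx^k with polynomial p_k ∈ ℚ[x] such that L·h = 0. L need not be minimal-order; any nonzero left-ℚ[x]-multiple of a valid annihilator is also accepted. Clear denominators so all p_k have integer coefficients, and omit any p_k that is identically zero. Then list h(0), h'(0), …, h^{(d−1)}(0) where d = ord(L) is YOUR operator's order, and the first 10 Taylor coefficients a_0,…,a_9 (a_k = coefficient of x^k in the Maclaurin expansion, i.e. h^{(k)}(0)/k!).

L = (3 - 2·x - x^2) + (-2 - 2·x + 6·x^2 + 4·x^3)·Dx + (1 + 4·x + 5·x^2 + 4·x^3 + 4·x^4)·Dx^2  (order 2).
h: a_k = 0, 12, 12, -10, 2, -31/10, 109/10, -2263/140, 2903/140, -23035/672, …
ICs: h(0) = 0, h′(0) = 12.

f: a_k = 0, 4, 0, -4/3, 0, 4/5, 0, -4/7, 0, 4/9, …
g: a_k = 3, 3, -3/2, 3/2, -15/8, 21/8, -63/16, 99/16, -1287/128, 2145/128, …
Sym-product of L_f,L_g gives L₀ (≤ ord 2).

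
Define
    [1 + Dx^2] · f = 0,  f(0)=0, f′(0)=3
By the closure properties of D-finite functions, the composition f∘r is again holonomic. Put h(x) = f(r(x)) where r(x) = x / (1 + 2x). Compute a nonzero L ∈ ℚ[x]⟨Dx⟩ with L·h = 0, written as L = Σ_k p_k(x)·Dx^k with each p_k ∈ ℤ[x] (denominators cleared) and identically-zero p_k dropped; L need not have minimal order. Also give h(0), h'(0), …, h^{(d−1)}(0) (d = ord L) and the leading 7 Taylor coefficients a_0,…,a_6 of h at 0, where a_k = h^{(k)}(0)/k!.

L = 1 + (4 + 24·x + 48·x^2 + 32·x^3)·Dx + (1 + 8·x + 24·x^2 + 32·x^3 + 16·x^4)·Dx^2  (order 2).
h: a_k = 0, 3, -6, 23/2, -21, 1441/40, -225/4, …
ICs: h(0) = 0, h′(0) = 3.

f: a_k = 0, 3, 0, -1/2, 0, 1/40, 0, …
h₀=f(r): pull back L_f along r ⇒ L₀.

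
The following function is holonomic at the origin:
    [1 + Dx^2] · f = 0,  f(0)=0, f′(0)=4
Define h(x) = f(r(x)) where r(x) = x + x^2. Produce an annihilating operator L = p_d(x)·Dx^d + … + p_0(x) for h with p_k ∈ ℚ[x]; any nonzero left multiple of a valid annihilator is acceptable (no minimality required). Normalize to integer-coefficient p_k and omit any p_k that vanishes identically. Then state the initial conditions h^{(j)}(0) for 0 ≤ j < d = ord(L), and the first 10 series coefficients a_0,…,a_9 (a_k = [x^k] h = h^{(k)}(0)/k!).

f: a_k = 0, 4, 0, -2/3, 0, 1/30, 0, -1/1260, 0, 1/90720, …
L₀ from L_f via x↦r, Dx↦r'^{-1}Dx.
L = (1 + 6·x + 12·x^2 + 8·x^3) - 2·Dx + (1 + 2·x)·Dx^2  (order 2).
h: a_k = 0, 4, 4, -2/3, -2, -59/30, -1/2, 419/1260, 59/180, 13609/90720, …
ICs: h(0) = 0, h′(0) = 4.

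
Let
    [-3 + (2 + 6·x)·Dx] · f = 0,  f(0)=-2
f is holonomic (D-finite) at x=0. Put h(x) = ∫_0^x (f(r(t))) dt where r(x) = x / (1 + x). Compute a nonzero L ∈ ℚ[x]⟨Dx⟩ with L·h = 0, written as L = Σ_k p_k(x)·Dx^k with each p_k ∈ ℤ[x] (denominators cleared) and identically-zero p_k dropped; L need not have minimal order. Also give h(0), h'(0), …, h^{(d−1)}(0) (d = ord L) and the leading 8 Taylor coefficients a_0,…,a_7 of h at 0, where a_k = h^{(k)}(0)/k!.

L = -3·Dx + (2 + 10·x + 8·x^2)·Dx^2  (order 2).
h: a_k = 0, -2, -3/2, 7/4, -87/32, 1677/320, -3023/256, 106305/3584, …
ICs: h(0) = 0, h′(0) = -2.

f: a_k = -2, -3, 9/4, -27/8, 405/64, -1701/128, 15309/512, -72171/1024, …
L₀ from L_f via x↦r, Dx↦r'^{-1}Dx.
h=∫h₀ ⇒ L = L₀·Dx.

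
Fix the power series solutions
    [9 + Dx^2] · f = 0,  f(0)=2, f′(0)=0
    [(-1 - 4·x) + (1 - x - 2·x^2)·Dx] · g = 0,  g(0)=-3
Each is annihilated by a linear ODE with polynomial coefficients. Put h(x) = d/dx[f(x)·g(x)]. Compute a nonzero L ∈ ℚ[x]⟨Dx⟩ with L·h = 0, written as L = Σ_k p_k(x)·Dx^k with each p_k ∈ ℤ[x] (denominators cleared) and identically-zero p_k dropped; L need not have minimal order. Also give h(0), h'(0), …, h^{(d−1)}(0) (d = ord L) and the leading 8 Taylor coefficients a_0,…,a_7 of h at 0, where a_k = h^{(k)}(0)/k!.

L = (-33 - 162·x - 243·x^2 + 324·x^3 + 324·x^4) + (-6 - 6·x + 108·x^2 + 144·x^3)·Dx + (5 - 14·x - 19·x^2 + 36·x^3 + 36·x^4)·Dx^2  (order 2).
h: a_k = -6, 18, -9, -21, -225/4, -1881/20, -10689/40, -157923/280, …
ICs: h(0) = -6, h′(0) = 18.

f: a_k = 2, 0, -9, 0, 27/4, 0, -81/40, 0, …
g: a_k = -3, -3, -9, -15, -33, -63, -129, -255, …
Product ⇒ symmetric product L₀, ord ≤ 2.
Differentiate: ansatz ord ≤ ord L₀ ⇒ L.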